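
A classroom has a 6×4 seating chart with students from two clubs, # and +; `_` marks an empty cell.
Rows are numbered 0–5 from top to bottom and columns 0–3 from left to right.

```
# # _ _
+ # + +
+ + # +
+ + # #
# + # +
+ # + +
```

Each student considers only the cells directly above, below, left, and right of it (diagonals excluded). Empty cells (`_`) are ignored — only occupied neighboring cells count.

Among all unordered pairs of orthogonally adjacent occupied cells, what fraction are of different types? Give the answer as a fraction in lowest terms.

Scan each occupied cell's neighbors to the right and below so each pair is counted once.
From row 0: 1 unlike of 3 pairs (running 1/3).
From row 1: 4 unlike of 7 pairs (running 5/10).
From row 2: 3 unlike of 7 pairs (running 8/17).
From row 3: 3 unlike of 7 pairs (running 11/24).
From row 4: 6 unlike of 7 pairs (running 17/31).
From row 5: 2 unlike of 3 pairs (running 19/34).
Total adjacent occupied pairs: 34; unlike-type pairs: 19.
19/34 is already in lowest terms.

19/34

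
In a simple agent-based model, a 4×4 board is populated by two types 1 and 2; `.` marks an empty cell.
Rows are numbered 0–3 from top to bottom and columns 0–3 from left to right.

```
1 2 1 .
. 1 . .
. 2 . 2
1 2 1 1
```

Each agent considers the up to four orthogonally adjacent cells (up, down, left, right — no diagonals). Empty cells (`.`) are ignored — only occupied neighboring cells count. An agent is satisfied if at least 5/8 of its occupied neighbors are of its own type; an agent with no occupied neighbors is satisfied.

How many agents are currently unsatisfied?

10

(0,0)1 0/1 not
(0,1)2 0/3 not
(0,2)1 0/1 not
(1,1)1 0/2 not
(2,1)2 1/2 not
(2,3)2 0/1 not
(3,0)1 0/1 not
(3,1)2 1/3 not
(3,2)1 1/2 not
(3,3)1 1/2 not
Unsatisfied: (0,0), (0,1), (0,2), (1,1), (2,1), (2,3), (3,0), (3,1), (3,2), (3,3) — 10 in total.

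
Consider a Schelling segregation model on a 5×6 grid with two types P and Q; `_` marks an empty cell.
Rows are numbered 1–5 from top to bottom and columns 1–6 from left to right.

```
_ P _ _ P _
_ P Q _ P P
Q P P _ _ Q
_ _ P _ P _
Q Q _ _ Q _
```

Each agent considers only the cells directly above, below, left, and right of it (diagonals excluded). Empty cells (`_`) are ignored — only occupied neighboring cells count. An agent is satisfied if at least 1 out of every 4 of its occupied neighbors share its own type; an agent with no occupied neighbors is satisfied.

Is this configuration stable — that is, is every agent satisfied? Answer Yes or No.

No

Row 1: (1,2)P 1/1 ok · (1,5)P 1/1 ok
Row 2: (2,2)P 2/3 ok · (2,3)Q 0/2 unhappy · (2,5)P 2/2 ok · (2,6)P 1/2 ok
Row 3: (3,1)Q 0/1 unhappy · (3,2)P 2/3 ok · (3,3)P 2/3 ok · (3,6)Q 0/1 unhappy
Row 4: (4,3)P 1/1 ok · (4,5)P 0/1 unhappy
Row 5: (5,1)Q 1/1 ok · (5,2)Q 1/1 ok · (5,5)Q 0/1 unhappy
For instance (2,3) has only 0/2 same-type neighbors, below 1/4.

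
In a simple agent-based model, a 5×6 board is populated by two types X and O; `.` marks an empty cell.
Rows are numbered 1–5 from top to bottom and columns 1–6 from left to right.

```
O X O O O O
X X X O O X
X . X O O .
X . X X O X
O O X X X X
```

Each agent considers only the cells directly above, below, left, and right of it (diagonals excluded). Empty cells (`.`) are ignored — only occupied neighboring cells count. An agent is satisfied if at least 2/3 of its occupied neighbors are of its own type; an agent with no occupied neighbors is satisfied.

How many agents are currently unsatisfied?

13

Row 1: (1,1)O 0/2 ✗ · (1,2)X 1/3 ✗ · (1,3)O 1/3 ✗ · (1,4)O 3/3 ✓ · (1,5)O 3/3 ✓ · (1,6)O 1/2 ✗
Row 2: (2,1)X 2/3 ✓ · (2,2)X 3/3 ✓ · (2,3)X 2/4 ✗ · (2,4)O 3/4 ✓ · (2,5)O 3/4 ✓ · (2,6)X 0/2 ✗
Row 3: (3,1)X 2/2 ✓ · (3,3)X 2/3 ✓ · (3,4)O 2/4 ✗ · (3,5)O 3/3 ✓
Row 4: (4,1)X 1/2 ✗ · (4,3)X 3/3 ✓ · (4,4)X 2/4 ✗ · (4,5)O 1/4 ✗ · (4,6)X 1/2 ✗
Row 5: (5,1)O 1/2 ✗ · (5,2)O 1/2 ✗ · (5,3)X 2/3 ✓ · (5,4)X 3/3 ✓ · (5,5)X 2/3 ✓ · (5,6)X 2/2 ✓
Unsatisfied: (1,1), (1,2), (1,3), (1,6), (2,3), (2,6), (3,4), (4,1), (4,4), (4,5), (4,6), (5,1), (5,2) — 13 in total.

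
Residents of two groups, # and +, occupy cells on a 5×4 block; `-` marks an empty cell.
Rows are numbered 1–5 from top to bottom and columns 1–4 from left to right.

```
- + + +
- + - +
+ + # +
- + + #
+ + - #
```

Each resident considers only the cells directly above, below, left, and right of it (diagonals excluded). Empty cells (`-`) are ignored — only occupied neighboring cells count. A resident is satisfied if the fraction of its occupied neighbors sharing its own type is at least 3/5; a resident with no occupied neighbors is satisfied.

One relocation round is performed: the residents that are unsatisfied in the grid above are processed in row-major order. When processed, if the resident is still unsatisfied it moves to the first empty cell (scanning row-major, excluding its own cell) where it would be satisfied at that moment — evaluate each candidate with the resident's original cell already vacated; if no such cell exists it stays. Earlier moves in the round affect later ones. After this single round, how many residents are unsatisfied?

Initially unsatisfied (in order): (3,3), (3,4), (4,3), (4,4).
  (3,3): no empty cell satisfies it; stays.
  (3,4) → (1,1).
  (4,3) → (2,1).
  (4,4): now satisfied by earlier moves; stays.
Resulting grid:
+ + + +
+ + - +
+ + # -
- + - #
+ + - #
Unsatisfied now: (3,3).

1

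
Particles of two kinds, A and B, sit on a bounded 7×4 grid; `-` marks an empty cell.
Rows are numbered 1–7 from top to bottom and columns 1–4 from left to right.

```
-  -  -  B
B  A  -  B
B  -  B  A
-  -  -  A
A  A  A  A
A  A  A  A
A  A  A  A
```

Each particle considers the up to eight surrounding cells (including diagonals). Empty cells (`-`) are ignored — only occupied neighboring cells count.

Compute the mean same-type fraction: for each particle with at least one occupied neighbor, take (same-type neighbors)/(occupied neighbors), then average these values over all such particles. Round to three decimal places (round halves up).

0.800

(1,4)B 1/1
(2,1)B 1/2
(2,2)A 0/3
(2,4)B 2/3
(3,1)B 1/2
(3,3)B 1/4
(3,4)A 1/3
(4,4)A 3/4
(5,1)A 3/3
(5,2)A 5/5
(5,3)A 6/6
(5,4)A 4/4
(6,1)A 5/5
(6,2)A 8/8
(6,3)A 8/8
(6,4)A 5/5
(7,1)A 3/3
(7,2)A 5/5
(7,3)A 5/5
(7,4)A 3/3
Sum over 20 particles: 1/1 + 1/2 + 0/3 + 2/3 + 1/2 + 1/4 + 1/3 + 3/4 + 3/3 + 5/5 + 6/6 + 4/4 + 5/5 + 8/8 + 8/8 + 5/5 + 3/3 + 5/5 + 5/5 + 3/3 = 16; mean = 16 ÷ 20 = 4/5 = 0.8 → 0.800.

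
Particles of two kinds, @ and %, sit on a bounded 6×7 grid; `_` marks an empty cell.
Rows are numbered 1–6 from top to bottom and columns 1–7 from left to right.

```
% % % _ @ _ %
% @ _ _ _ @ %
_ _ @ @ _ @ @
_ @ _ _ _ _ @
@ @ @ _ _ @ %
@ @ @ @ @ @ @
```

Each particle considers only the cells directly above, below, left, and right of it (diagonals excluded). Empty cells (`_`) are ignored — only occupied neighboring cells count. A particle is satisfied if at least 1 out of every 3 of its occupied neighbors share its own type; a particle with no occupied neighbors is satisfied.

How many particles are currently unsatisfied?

(1,1)% 2/2 ✓
(1,2)% 2/3 ✓
(1,3)% 1/1 ✓
(1,5)@ 0/0 ✓
(1,7)% 1/1 ✓
(2,1)% 1/2 ✓
(2,2)@ 0/2 ✗
(2,6)@ 1/2 ✓
(2,7)% 1/3 ✓
(3,3)@ 1/1 ✓
(3,4)@ 1/1 ✓
(3,6)@ 2/2 ✓
(3,7)@ 2/3 ✓
(4,2)@ 1/1 ✓
(4,7)@ 1/2 ✓
(5,1)@ 2/2 ✓
(5,2)@ 4/4 ✓
(5,3)@ 2/2 ✓
(5,6)@ 1/2 ✓
(5,7)% 0/3 ✗
(6,1)@ 2/2 ✓
(6,2)@ 3/3 ✓
(6,3)@ 3/3 ✓
(6,4)@ 2/2 ✓
(6,5)@ 2/2 ✓
(6,6)@ 3/3 ✓
(6,7)@ 1/2 ✓
Unsatisfied: (2,2), (5,7) — 2 in total.

2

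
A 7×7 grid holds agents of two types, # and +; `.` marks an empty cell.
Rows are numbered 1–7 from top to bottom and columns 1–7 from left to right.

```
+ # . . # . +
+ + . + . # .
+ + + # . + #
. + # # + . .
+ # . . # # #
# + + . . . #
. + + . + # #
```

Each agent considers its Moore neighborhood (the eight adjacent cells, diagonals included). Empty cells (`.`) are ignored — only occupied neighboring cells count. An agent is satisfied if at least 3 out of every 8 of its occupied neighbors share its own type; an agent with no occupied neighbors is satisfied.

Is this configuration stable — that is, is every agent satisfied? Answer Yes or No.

(1,1)+ 2/3 satisfied
(1,2)# 0/3 not
(1,5)# 1/2 satisfied
(1,7)+ 0/1 not
(2,1)+ 4/5 satisfied
(2,2)+ 5/6 satisfied
(2,4)+ 1/3 not
(2,6)# 2/4 satisfied
(3,1)+ 4/4 satisfied
(3,2)+ 5/6 satisfied
(3,3)+ 4/7 satisfied
(3,4)# 2/5 satisfied
(3,6)+ 1/3 not
(3,7)# 1/2 satisfied
(4,2)+ 4/6 satisfied
(4,3)# 3/6 satisfied
(4,4)# 3/5 satisfied
(4,5)+ 1/5 not
(5,1)+ 2/4 satisfied
(5,2)# 2/6 not
(5,5)# 2/3 satisfied
(5,6)# 3/4 satisfied
(5,7)# 2/2 satisfied
(6,1)# 1/4 not
(6,2)+ 4/6 satisfied
(6,3)+ 3/4 satisfied
(6,7)# 4/4 satisfied
(7,2)+ 3/4 satisfied
(7,3)+ 3/3 satisfied
(7,5)+ 0/1 not
(7,6)# 2/3 satisfied
(7,7)# 2/2 satisfied
For instance (1,2) has only 0/3 same-type neighbors, below 3/8.

No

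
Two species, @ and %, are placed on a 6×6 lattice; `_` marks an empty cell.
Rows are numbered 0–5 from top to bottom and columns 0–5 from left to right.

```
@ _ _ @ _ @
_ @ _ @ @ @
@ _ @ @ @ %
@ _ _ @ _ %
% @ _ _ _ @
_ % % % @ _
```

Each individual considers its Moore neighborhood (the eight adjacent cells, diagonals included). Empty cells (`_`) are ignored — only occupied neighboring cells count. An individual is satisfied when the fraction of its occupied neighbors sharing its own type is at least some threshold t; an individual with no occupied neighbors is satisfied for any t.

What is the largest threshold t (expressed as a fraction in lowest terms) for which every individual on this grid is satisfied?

Row 0: (0,0)@ 1/1 · (0,3)@ 2/2 · (0,5)@ 2/2
Row 1: (1,1)@ 3/3 · (1,3)@ 5/5 · (1,4)@ 6/7 · (1,5)@ 3/4
Row 2: (2,0)@ 2/2 · (2,2)@ 4/4 · (2,3)@ 5/5 · (2,4)@ 5/7 · (2,5)% 1/4
Row 3: (3,0)@ 2/3 · (3,3)@ 3/3 · (3,5)% 1/3
Row 4: (4,0)% 1/3 · (4,1)@ 1/4 · (4,5)@ 1/2
Row 5: (5,1)% 2/3 · (5,2)% 2/3 · (5,3)% 1/2 · (5,4)@ 1/2
The smallest same-type fraction is 1/4 at (2,5), which reduces to 1/4. Any threshold above that leaves this individual unsatisfied.

1/4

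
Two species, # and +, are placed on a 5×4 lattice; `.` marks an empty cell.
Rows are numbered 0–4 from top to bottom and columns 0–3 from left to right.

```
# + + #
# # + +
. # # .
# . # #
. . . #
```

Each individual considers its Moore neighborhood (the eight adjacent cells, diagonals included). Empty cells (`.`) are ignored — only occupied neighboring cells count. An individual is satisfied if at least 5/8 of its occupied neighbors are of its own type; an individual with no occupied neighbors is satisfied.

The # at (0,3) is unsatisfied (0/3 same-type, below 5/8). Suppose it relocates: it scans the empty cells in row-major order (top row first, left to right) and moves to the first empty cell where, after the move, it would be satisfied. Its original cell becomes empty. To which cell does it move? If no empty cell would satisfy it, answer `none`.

Vacating (0,3). Empty cells in order:
  (2,0): 4/4 same-type → satisfied — stop here.

(2,0)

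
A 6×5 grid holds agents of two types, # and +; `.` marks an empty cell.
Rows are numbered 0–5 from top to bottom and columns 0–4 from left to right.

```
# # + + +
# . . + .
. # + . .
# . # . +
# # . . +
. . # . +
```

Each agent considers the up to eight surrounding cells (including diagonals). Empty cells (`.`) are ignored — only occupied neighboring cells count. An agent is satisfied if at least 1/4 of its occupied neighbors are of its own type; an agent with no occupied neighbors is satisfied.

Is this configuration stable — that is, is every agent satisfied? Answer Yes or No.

Row 0: (0,0)# 2/2 ok · (0,1)# 2/3 ok · (0,2)+ 2/3 ok · (0,3)+ 3/3 ok · (0,4)+ 2/2 ok
Row 1: (1,0)# 3/3 ok · (1,3)+ 4/4 ok
Row 2: (2,1)# 3/4 ok · (2,2)+ 1/3 ok
Row 3: (3,0)# 3/3 ok · (3,2)# 2/3 ok · (3,4)+ 1/1 ok
Row 4: (4,0)# 2/2 ok · (4,1)# 4/4 ok · (4,4)+ 2/2 ok
Row 5: (5,2)# 1/1 ok · (5,4)+ 1/1 ok
All meet the threshold, so the configuration is stable.

Yes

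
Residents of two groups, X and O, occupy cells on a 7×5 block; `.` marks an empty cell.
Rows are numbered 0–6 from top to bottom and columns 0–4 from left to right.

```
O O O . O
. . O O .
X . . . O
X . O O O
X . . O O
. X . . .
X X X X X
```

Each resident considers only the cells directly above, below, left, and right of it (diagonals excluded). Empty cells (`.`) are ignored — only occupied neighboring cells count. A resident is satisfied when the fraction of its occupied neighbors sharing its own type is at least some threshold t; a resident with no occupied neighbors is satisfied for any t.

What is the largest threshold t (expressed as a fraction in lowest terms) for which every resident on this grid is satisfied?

1/1

(0,0)O 1/1
(0,1)O 2/2
(0,2)O 2/2
(0,4)O — no occupied neighbors
(1,2)O 2/2
(1,3)O 1/1
(2,0)X 1/1
(2,4)O 1/1
(3,0)X 2/2
(3,2)O 1/1
(3,3)O 3/3
(3,4)O 3/3
(4,0)X 1/1
(4,3)O 2/2
(4,4)O 2/2
(5,1)X 1/1
(6,0)X 1/1
(6,1)X 3/3
(6,2)X 2/2
(6,3)X 2/2
(6,4)X 1/1
The smallest same-type fraction is 1/1 at (0,0), which reduces to 1/1. Any threshold above that leaves this resident unsatisfied.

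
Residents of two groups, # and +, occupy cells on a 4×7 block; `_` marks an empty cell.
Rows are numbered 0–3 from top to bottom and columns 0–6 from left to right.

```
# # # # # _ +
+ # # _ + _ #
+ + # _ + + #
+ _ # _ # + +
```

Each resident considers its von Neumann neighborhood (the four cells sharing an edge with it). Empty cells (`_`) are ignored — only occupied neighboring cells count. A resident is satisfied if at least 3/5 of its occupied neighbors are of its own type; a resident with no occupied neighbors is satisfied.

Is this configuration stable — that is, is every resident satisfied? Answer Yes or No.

No

Row 0: (0,0)# 1/2 not · (0,1)# 3/3 satisfied · (0,2)# 3/3 satisfied · (0,3)# 2/2 satisfied · (0,4)# 1/2 not · (0,6)+ 0/1 not
Row 1: (1,0)+ 1/3 not · (1,1)# 2/4 not · (1,2)# 3/3 satisfied · (1,4)+ 1/2 not · (1,6)# 1/2 not
Row 2: (2,0)+ 3/3 satisfied · (2,1)+ 1/3 not · (2,2)# 2/3 satisfied · (2,4)+ 2/3 satisfied · (2,5)+ 2/3 satisfied · (2,6)# 1/3 not
Row 3: (3,0)+ 1/1 satisfied · (3,2)# 1/1 satisfied · (3,4)# 0/2 not · (3,5)+ 2/3 satisfied · (3,6)+ 1/2 not
For instance (0,0) has only 1/2 same-type neighbors, below 3/5.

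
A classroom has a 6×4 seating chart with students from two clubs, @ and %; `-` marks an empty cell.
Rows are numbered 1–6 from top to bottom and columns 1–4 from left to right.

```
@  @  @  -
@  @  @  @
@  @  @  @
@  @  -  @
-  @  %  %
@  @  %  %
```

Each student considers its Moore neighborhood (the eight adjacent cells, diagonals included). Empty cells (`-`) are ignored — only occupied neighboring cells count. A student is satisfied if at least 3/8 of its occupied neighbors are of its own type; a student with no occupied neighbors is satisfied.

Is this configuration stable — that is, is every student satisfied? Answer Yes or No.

Yes

Row 1: (1,1)@ 3/3 satisfied · (1,2)@ 5/5 satisfied · (1,3)@ 4/4 satisfied
Row 2: (2,1)@ 5/5 satisfied · (2,2)@ 8/8 satisfied · (2,3)@ 7/7 satisfied · (2,4)@ 4/4 satisfied
Row 3: (3,1)@ 5/5 satisfied · (3,2)@ 7/7 satisfied · (3,3)@ 7/7 satisfied · (3,4)@ 4/4 satisfied
Row 4: (4,1)@ 4/4 satisfied · (4,2)@ 5/6 satisfied · (4,4)@ 2/4 satisfied
Row 5: (5,2)@ 4/6 satisfied · (5,3)% 3/7 satisfied · (5,4)% 3/4 satisfied
Row 6: (6,1)@ 2/2 satisfied · (6,2)@ 2/4 satisfied · (6,3)% 3/5 satisfied · (6,4)% 3/3 satisfied
All meet the threshold, so the configuration is stable.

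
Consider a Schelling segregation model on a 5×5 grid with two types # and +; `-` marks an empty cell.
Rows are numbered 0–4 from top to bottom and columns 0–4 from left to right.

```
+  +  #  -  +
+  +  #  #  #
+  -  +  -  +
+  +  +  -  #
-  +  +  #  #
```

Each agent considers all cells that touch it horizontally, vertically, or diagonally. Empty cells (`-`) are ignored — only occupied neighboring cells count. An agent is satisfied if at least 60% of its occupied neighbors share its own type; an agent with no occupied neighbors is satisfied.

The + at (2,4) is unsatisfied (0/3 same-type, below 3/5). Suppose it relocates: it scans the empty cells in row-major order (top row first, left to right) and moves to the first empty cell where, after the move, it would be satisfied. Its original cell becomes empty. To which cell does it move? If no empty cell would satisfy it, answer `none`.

(2,1)

Vacating (2,4). Empty cells in order:
  (0,3): 1/5 same-type → still unsatisfied.
  (2,1): 7/8 same-type → satisfied — stop here.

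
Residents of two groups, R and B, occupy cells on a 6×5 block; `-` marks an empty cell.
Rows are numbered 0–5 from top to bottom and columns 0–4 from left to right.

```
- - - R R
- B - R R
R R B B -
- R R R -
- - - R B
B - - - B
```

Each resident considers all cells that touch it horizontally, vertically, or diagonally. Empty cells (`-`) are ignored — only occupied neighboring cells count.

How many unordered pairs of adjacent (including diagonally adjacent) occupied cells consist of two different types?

14

Scan each occupied cell's neighbors to the right and below (and the two forward diagonals) so each pair is counted once.
Row 0: R(0,3)–R(0,4)= R(0,3)–R(1,3)= R(0,3)–R(1,4)= R(0,4)–R(1,4)= R(0,4)–R(1,3)=  → 0/5 unlike.
Row 1: B(1,1)–R(2,1)≠ B(1,1)–B(2,2)= B(1,1)–R(2,0)≠ R(1,3)–R(1,4)= R(1,3)–B(2,3)≠ R(1,3)–B(2,2)≠ R(1,4)–B(2,3)≠  → 5/7 unlike.
Row 2: R(2,0)–R(2,1)= R(2,0)–R(3,1)= R(2,1)–B(2,2)≠ R(2,1)–R(3,1)= R(2,1)–R(3,2)= B(2,2)–B(2,3)= B(2,2)–R(3,2)≠ B(2,2)–R(3,3)≠ B(2,2)–R(3,1)≠ B(2,3)–R(3,3)≠ B(2,3)–R(3,2)≠  → 6/11 unlike.
Row 3: R(3,1)–R(3,2)= R(3,2)–R(3,3)= R(3,2)–R(4,3)= R(3,3)–R(4,3)= R(3,3)–B(4,4)≠  → 1/5 unlike.
Row 4: R(4,3)–B(4,4)≠ R(4,3)–B(5,4)≠ B(4,4)–B(5,4)=  → 2/3 unlike.
Total adjacent occupied pairs: 31; unlike-type pairs: 14.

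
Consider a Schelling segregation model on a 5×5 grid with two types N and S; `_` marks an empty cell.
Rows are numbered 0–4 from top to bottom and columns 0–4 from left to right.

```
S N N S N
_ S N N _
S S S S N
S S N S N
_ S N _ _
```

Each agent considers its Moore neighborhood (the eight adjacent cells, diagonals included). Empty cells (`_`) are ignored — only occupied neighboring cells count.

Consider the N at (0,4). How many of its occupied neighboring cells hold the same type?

Occupied neighbors of (0,4): (0,3)=S, (1,3)=N.
Same type (N): 1 of 2.

1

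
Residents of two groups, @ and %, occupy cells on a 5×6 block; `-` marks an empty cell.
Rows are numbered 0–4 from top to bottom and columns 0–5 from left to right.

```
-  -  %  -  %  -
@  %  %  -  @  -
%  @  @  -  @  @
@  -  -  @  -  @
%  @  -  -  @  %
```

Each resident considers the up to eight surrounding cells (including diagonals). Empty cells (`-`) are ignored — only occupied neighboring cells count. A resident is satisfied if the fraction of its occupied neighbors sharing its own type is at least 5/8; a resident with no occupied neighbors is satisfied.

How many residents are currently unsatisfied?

11

Row 0: (0,2)% 2/2 ✓ · (0,4)% 0/1 ✗
Row 1: (1,0)@ 1/3 ✗ · (1,1)% 3/6 ✗ · (1,2)% 2/4 ✗ · (1,4)@ 2/3 ✓
Row 2: (2,0)% 1/4 ✗ · (2,1)@ 3/6 ✗ · (2,2)@ 2/4 ✗ · (2,4)@ 4/4 ✓ · (2,5)@ 3/3 ✓
Row 3: (3,0)@ 2/4 ✗ · (3,3)@ 3/3 ✓ · (3,5)@ 3/4 ✓
Row 4: (4,0)% 0/2 ✗ · (4,1)@ 1/2 ✗ · (4,4)@ 2/3 ✓ · (4,5)% 0/2 ✗
Unsatisfied: (0,4), (1,0), (1,1), (1,2), (2,0), (2,1), (2,2), (3,0), (4,0), (4,1), (4,5) — 11 in total.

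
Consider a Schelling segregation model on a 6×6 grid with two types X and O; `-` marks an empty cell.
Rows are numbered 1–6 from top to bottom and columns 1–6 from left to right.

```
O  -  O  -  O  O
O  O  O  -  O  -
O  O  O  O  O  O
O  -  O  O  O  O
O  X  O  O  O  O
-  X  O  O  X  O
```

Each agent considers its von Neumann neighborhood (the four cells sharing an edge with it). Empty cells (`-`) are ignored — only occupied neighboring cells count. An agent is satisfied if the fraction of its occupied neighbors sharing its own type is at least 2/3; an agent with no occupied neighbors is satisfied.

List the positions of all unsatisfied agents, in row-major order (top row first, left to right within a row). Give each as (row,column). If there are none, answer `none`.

(5,1), (5,2), (6,2), (6,5), (6,6)

(1,1)O 1/1 satisfied
(1,3)O 1/1 satisfied
(1,5)O 2/2 satisfied
(1,6)O 1/1 satisfied
(2,1)O 3/3 satisfied
(2,2)O 3/3 satisfied
(2,3)O 3/3 satisfied
(2,5)O 2/2 satisfied
(3,1)O 3/3 satisfied
(3,2)O 3/3 satisfied
(3,3)O 4/4 satisfied
(3,4)O 3/3 satisfied
(3,5)O 4/4 satisfied
(3,6)O 2/2 satisfied
(4,1)O 2/2 satisfied
(4,3)O 3/3 satisfied
(4,4)O 4/4 satisfied
(4,5)O 4/4 satisfied
(4,6)O 3/3 satisfied
(5,1)O 1/2 not
(5,2)X 1/3 not
(5,3)O 3/4 satisfied
(5,4)O 4/4 satisfied
(5,5)O 3/4 satisfied
(5,6)O 3/3 satisfied
(6,2)X 1/2 not
(6,3)O 2/3 satisfied
(6,4)O 2/3 satisfied
(6,5)X 0/3 not
(6,6)O 1/2 not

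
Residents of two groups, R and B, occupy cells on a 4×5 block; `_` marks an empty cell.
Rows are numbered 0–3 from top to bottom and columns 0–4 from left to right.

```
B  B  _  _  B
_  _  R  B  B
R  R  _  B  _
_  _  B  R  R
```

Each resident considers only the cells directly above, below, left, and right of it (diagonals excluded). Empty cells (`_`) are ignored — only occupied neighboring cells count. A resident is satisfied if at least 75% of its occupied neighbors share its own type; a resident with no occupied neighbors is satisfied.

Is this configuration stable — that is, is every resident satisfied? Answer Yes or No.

No

Row 0: (0,0)B 1/1 satisfied · (0,1)B 1/1 satisfied · (0,4)B 1/1 satisfied
Row 1: (1,2)R 0/1 not · (1,3)B 2/3 not · (1,4)B 2/2 satisfied
Row 2: (2,0)R 1/1 satisfied · (2,1)R 1/1 satisfied · (2,3)B 1/2 not
Row 3: (3,2)B 0/1 not · (3,3)R 1/3 not · (3,4)R 1/1 satisfied
For instance (1,2) has only 0/1 same-type neighbors, below 3/4.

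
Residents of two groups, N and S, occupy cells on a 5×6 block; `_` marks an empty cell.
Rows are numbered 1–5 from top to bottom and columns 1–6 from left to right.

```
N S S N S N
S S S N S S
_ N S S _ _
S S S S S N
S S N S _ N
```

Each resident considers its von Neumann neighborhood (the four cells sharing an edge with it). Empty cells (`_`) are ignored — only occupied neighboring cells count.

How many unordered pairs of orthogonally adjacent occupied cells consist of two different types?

Scan each occupied cell's neighbors to the right and below so each pair is counted once.
Row 1: N(1,1)–S(1,2)≠ N(1,1)–S(2,1)≠ S(1,2)–S(1,3)= S(1,2)–S(2,2)= S(1,3)–N(1,4)≠ S(1,3)–S(2,3)= N(1,4)–S(1,5)≠ N(1,4)–N(2,4)= S(1,5)–N(1,6)≠ S(1,5)–S(2,5)= N(1,6)–S(2,6)≠  → 6/11 unlike.
Row 2: S(2,1)–S(2,2)= S(2,2)–S(2,3)= S(2,2)–N(3,2)≠ S(2,3)–N(2,4)≠ S(2,3)–S(3,3)= N(2,4)–S(2,5)≠ N(2,4)–S(3,4)≠ S(2,5)–S(2,6)=  → 4/8 unlike.
Row 3: N(3,2)–S(3,3)≠ N(3,2)–S(4,2)≠ S(3,3)–S(3,4)= S(3,3)–S(4,3)= S(3,4)–S(4,4)=  → 2/5 unlike.
Row 4: S(4,1)–S(4,2)= S(4,1)–S(5,1)= S(4,2)–S(4,3)= S(4,2)–S(5,2)= S(4,3)–S(4,4)= S(4,3)–N(5,3)≠ S(4,4)–S(4,5)= S(4,4)–S(5,4)= S(4,5)–N(4,6)≠ N(4,6)–N(5,6)=  → 2/10 unlike.
Row 5: S(5,1)–S(5,2)= S(5,2)–N(5,3)≠ N(5,3)–S(5,4)≠  → 2/3 unlike.
Total adjacent occupied pairs: 37; unlike-type pairs: 16.

16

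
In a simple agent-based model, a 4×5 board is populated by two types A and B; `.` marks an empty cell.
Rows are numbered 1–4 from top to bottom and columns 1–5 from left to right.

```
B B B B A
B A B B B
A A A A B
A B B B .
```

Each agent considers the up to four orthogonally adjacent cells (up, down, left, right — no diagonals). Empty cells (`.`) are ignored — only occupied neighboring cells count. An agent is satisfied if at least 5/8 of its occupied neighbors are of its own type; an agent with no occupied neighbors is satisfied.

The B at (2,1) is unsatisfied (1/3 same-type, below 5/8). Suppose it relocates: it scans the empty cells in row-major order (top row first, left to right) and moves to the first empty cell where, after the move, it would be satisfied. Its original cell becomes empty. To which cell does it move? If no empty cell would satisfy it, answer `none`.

(4,5)

Vacating (2,1). Empty cells in order:
  (4,5): 2/2 same-type → satisfied — stop here.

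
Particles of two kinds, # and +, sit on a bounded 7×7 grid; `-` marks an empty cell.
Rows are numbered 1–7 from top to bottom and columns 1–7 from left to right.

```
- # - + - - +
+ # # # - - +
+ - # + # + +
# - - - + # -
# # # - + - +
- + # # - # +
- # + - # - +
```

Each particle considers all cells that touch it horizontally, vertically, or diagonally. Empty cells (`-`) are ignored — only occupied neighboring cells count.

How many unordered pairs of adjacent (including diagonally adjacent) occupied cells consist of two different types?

30

Scan each occupied cell's neighbors to the right and below (and the two forward diagonals) so each pair is counted once.
Row 1: #(1,2)–#(2,2)= #(1,2)–#(2,3)= #(1,2)–+(2,1)≠ +(1,4)–#(2,4)≠ +(1,4)–#(2,3)≠ +(1,7)–+(2,7)=  → 3/6 unlike.
Row 2: +(2,1)–#(2,2)≠ +(2,1)–+(3,1)= #(2,2)–#(2,3)= #(2,2)–#(3,3)= #(2,2)–+(3,1)≠ #(2,3)–#(2,4)= #(2,3)–#(3,3)= #(2,3)–+(3,4)≠ #(2,4)–+(3,4)≠ #(2,4)–#(3,5)= #(2,4)–#(3,3)= +(2,7)–+(3,7)= +(2,7)–+(3,6)=  → 4/13 unlike.
Row 3: +(3,1)–#(4,1)≠ #(3,3)–+(3,4)≠ +(3,4)–#(3,5)≠ +(3,4)–+(4,5)= #(3,5)–+(3,6)≠ #(3,5)–+(4,5)≠ #(3,5)–#(4,6)= +(3,6)–+(3,7)= +(3,6)–#(4,6)≠ +(3,6)–+(4,5)= +(3,7)–#(4,6)≠  → 7/11 unlike.
Row 4: #(4,1)–#(5,1)= #(4,1)–#(5,2)= +(4,5)–#(4,6)≠ +(4,5)–+(5,5)= #(4,6)–+(5,7)≠ #(4,6)–+(5,5)≠  → 3/6 unlike.
Row 5: #(5,1)–#(5,2)= #(5,1)–+(6,2)≠ #(5,2)–#(5,3)= #(5,2)–+(6,2)≠ #(5,2)–#(6,3)= #(5,3)–#(6,3)= #(5,3)–#(6,4)= #(5,3)–+(6,2)≠ +(5,5)–#(6,6)≠ +(5,5)–#(6,4)≠ +(5,7)–+(6,7)= +(5,7)–#(6,6)≠  → 6/12 unlike.
Row 6: +(6,2)–#(6,3)≠ +(6,2)–#(7,2)≠ +(6,2)–+(7,3)= #(6,3)–#(6,4)= #(6,3)–+(7,3)≠ #(6,3)–#(7,2)= #(6,4)–#(7,5)= #(6,4)–+(7,3)≠ #(6,6)–+(6,7)≠ #(6,6)–+(7,7)≠ #(6,6)–#(7,5)= +(6,7)–+(7,7)=  → 6/12 unlike.
Row 7: #(7,2)–+(7,3)≠  → 1/1 unlike.
Total adjacent occupied pairs: 61; unlike-type pairs: 30.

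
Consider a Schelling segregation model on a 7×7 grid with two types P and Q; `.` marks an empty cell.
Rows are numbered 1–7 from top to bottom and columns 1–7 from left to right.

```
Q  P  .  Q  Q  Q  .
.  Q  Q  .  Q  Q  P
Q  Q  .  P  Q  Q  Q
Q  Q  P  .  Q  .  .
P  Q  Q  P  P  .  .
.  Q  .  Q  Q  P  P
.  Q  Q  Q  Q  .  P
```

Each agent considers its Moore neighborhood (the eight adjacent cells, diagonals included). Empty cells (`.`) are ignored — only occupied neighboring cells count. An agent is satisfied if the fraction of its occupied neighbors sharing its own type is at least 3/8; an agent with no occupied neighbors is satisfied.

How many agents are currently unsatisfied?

6

(1,1)Q 1/2 satisfied
(1,2)P 0/3 not
(1,4)Q 3/3 satisfied
(1,5)Q 4/4 satisfied
(1,6)Q 3/4 satisfied
(2,2)Q 4/5 satisfied
(2,3)Q 3/5 satisfied
(2,5)Q 6/7 satisfied
(2,6)Q 6/7 satisfied
(2,7)P 0/4 not
(3,1)Q 4/4 satisfied
(3,2)Q 5/6 satisfied
(3,4)P 1/5 not
(3,5)Q 4/5 satisfied
(3,6)Q 5/6 satisfied
(3,7)Q 2/3 satisfied
(4,1)Q 4/5 satisfied
(4,2)Q 5/7 satisfied
(4,3)P 2/6 not
(4,5)Q 2/5 satisfied
(5,1)P 0/4 not
(5,2)Q 4/6 satisfied
(5,3)Q 4/6 satisfied
(5,4)P 2/6 not
(5,5)P 2/5 satisfied
(6,2)Q 4/5 satisfied
(6,4)Q 5/7 satisfied
(6,5)Q 3/6 satisfied
(6,6)P 3/5 satisfied
(6,7)P 2/2 satisfied
(7,2)Q 2/2 satisfied
(7,3)Q 4/4 satisfied
(7,4)Q 4/4 satisfied
(7,5)Q 3/4 satisfied
(7,7)P 2/2 satisfied
Unsatisfied: (1,2), (2,7), (3,4), (4,3), (5,1), (5,4) — 6 in total.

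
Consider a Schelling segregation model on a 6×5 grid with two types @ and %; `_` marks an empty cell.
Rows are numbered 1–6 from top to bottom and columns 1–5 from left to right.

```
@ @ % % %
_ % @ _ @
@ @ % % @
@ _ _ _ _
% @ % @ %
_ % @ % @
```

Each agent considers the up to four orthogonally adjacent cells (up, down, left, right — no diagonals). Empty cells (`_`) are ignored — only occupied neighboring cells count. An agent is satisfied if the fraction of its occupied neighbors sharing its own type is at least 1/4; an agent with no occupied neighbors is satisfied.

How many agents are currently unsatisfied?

(1,1)@ 1/1 ✓
(1,2)@ 1/3 ✓
(1,3)% 1/3 ✓
(1,4)% 2/2 ✓
(1,5)% 1/2 ✓
(2,2)% 0/3 ✗
(2,3)@ 0/3 ✗
(2,5)@ 1/2 ✓
(3,1)@ 2/2 ✓
(3,2)@ 1/3 ✓
(3,3)% 1/3 ✓
(3,4)% 1/2 ✓
(3,5)@ 1/2 ✓
(4,1)@ 1/2 ✓
(5,1)% 0/2 ✗
(5,2)@ 0/3 ✗
(5,3)% 0/3 ✗
(5,4)@ 0/3 ✗
(5,5)% 0/2 ✗
(6,2)% 0/2 ✗
(6,3)@ 0/3 ✗
(6,4)% 0/3 ✗
(6,5)@ 0/2 ✗
Unsatisfied: (2,2), (2,3), (5,1), (5,2), (5,3), (5,4), (5,5), (6,2), (6,3), (6,4), (6,5) — 11 in total.

11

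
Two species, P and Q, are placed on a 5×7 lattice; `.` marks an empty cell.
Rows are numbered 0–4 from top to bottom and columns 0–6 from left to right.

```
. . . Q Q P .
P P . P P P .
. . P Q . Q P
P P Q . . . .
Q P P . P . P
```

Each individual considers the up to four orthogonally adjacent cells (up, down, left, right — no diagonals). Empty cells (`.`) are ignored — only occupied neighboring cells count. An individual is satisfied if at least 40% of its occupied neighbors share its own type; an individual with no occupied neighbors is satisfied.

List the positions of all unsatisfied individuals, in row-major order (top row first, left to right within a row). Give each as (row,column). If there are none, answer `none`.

(0,3)Q 1/2 satisfied
(0,4)Q 1/3 not
(0,5)P 1/2 satisfied
(1,0)P 1/1 satisfied
(1,1)P 1/1 satisfied
(1,3)P 1/3 not
(1,4)P 2/3 satisfied
(1,5)P 2/3 satisfied
(2,2)P 0/2 not
(2,3)Q 0/2 not
(2,5)Q 0/2 not
(2,6)P 0/1 not
(3,0)P 1/2 satisfied
(3,1)P 2/3 satisfied
(3,2)Q 0/3 not
(4,0)Q 0/2 not
(4,1)P 2/3 satisfied
(4,2)P 1/2 satisfied
(4,4)P 0/0 satisfied
(4,6)P 0/0 satisfied

(0,4), (1,3), (2,2), (2,3), (2,5), (2,6), (3,2), (4,0)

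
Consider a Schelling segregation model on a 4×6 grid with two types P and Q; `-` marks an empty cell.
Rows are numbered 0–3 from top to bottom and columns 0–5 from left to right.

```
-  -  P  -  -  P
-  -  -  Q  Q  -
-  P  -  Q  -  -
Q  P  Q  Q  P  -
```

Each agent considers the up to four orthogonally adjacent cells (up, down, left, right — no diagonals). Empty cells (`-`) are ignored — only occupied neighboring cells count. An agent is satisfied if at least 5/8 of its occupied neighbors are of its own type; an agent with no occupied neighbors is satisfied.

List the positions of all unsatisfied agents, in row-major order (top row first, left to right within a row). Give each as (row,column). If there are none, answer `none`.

(0,2)P 0/0 ✓
(0,5)P 0/0 ✓
(1,3)Q 2/2 ✓
(1,4)Q 1/1 ✓
(2,1)P 1/1 ✓
(2,3)Q 2/2 ✓
(3,0)Q 0/1 ✗
(3,1)P 1/3 ✗
(3,2)Q 1/2 ✗
(3,3)Q 2/3 ✓
(3,4)P 0/1 ✗

(3,0), (3,1), (3,2), (3,4)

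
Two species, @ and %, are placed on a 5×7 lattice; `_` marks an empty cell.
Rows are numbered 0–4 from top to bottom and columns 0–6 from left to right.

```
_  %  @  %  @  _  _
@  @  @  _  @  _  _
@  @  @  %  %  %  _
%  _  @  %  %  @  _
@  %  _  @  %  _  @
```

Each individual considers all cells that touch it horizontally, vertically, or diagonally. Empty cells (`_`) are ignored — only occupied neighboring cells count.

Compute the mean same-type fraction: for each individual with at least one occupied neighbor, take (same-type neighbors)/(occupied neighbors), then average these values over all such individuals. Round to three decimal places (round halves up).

0.482

(0,1)% 0/4
(0,2)@ 2/4
(0,3)% 0/4
(0,4)@ 1/2
(1,0)@ 3/4
(1,1)@ 6/7
(1,2)@ 4/7
(1,4)@ 1/5
(2,0)@ 3/4
(2,1)@ 6/7
(2,2)@ 4/6
(2,3)% 3/7
(2,4)% 4/6
(2,5)% 2/4
(3,0)% 1/4
(3,2)@ 3/6
(3,3)% 4/7
(3,4)% 5/7
(3,5)@ 1/5
(4,0)@ 0/2
(4,1)% 1/3
(4,3)@ 1/4
(4,4)% 2/4
(4,6)@ 1/1
Sum over 24 individuals: 0/4 + 2/4 + 0/4 + 1/2 + 3/4 + 6/7 + 4/7 + 1/5 + 3/4 + 6/7 + 4/6 + 3/7 + 4/6 + 2/4 + 1/4 + 3/6 + 4/7 + 5/7 + 1/5 + 0/2 + 1/3 + 1/4 + 2/4 + 1/1 = 347/30; mean = 347/30 ÷ 24 = 347/720 = 0.481944… → 0.482.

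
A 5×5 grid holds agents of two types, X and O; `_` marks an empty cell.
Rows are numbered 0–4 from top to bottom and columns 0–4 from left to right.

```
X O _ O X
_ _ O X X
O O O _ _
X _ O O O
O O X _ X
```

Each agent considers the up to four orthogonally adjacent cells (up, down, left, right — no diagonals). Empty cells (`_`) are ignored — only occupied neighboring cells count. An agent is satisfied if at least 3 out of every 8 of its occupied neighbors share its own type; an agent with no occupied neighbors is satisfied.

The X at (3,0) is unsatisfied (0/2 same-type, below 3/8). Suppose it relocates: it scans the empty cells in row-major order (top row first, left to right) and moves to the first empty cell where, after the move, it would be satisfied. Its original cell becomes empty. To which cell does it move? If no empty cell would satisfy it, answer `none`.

Vacating (3,0). Empty cells in order:
  (0,2): 0/3 same-type → still unsatisfied.
  (1,0): 1/2 same-type → satisfied — stop here.

(1,0)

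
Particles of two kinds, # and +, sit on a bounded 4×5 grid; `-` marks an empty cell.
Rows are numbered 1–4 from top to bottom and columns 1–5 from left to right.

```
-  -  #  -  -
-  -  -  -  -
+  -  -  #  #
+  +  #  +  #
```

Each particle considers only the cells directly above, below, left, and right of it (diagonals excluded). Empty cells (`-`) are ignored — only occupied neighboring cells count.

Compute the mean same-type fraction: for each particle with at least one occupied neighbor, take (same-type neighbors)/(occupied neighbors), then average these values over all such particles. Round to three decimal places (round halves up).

0.563

Row 1: (1,3)# — no occupied neighbors
Row 3: (3,1)+ 1/1 · (3,4)# 1/2 · (3,5)# 2/2
Row 4: (4,1)+ 2/2 · (4,2)+ 1/2 · (4,3)# 0/2 · (4,4)+ 0/3 · (4,5)# 1/2
Sum over 8 particles: 1/1 + 1/2 + 2/2 + 2/2 + 1/2 + 0/2 + 0/3 + 1/2 = 9/2; mean = 9/2 ÷ 8 = 9/16 = 0.5625 → 0.563.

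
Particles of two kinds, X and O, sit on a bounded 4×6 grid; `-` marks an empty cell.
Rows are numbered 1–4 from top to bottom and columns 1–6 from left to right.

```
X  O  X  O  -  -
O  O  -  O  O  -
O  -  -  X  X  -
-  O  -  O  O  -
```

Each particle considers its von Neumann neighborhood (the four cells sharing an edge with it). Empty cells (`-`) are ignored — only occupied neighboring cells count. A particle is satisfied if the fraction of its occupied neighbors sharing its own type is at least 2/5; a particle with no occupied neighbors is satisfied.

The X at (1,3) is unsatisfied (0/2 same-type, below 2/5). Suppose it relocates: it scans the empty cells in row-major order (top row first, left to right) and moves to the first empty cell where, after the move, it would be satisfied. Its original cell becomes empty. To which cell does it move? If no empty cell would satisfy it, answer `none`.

Vacating (1,3). Empty cells in order:
  (1,5): 0/2 same-type → still unsatisfied.
  (1,6): 0/0 same-type → satisfied — stop here.

(1,6)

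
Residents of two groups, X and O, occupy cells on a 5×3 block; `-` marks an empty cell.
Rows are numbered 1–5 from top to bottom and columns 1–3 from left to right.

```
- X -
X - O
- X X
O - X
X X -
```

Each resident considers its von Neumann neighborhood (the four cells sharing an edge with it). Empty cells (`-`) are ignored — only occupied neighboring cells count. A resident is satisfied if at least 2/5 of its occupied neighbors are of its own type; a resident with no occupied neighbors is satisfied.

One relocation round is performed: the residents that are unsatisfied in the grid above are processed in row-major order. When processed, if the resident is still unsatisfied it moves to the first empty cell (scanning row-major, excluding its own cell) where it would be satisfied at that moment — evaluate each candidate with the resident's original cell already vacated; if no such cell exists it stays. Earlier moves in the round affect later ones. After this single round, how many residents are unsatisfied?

Initially unsatisfied (in order): (2,3), (4,1).
  (2,3): no empty cell satisfies it; stays.
  (4,1) → (1,3).
Resulting grid:
- X O
X - O
- X X
- - X
X X -
Unsatisfied now: (1,2).

1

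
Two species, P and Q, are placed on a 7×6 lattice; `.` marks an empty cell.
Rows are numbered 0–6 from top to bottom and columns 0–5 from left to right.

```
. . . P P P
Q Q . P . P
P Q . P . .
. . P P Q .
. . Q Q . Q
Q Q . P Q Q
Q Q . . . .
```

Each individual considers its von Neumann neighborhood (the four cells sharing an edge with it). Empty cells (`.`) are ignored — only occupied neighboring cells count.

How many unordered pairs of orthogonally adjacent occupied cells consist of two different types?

7

Scan each occupied cell's neighbors to the right and below so each pair is counted once.
From row 0: 0 unlike of 4 pairs (running 0/4).
From row 1: 1 unlike of 4 pairs (running 1/8).
From row 2: 1 unlike of 2 pairs (running 2/10).
From row 3: 3 unlike of 4 pairs (running 5/14).
From row 4: 1 unlike of 3 pairs (running 6/17).
From row 5: 1 unlike of 5 pairs (running 7/22).
From row 6: 0 unlike of 1 pairs (running 7/23).
Total adjacent occupied pairs: 23; unlike-type pairs: 7.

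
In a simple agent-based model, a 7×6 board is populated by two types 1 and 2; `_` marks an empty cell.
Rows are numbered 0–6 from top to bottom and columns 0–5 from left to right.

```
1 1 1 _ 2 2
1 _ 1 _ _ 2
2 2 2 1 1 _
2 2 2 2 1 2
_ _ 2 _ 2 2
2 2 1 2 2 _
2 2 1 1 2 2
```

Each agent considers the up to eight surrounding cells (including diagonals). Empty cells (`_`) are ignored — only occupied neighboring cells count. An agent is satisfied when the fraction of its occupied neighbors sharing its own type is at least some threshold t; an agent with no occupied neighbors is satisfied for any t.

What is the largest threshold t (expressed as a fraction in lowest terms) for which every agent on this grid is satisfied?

1/3

(0,0)1 2/2
(0,1)1 4/4
(0,2)1 2/2
(0,4)2 2/2
(0,5)2 2/2
(1,0)1 2/4
(1,2)1 3/5
(1,5)2 2/3
(2,0)2 3/4
(2,1)2 5/7
(2,2)2 4/6
(2,3)1 3/6
(2,4)1 2/5
(3,0)2 3/3
(3,1)2 6/6
(3,2)2 5/6
(3,3)2 4/7
(3,4)1 2/6
(3,5)2 2/4
(4,2)2 5/6
(4,4)2 5/6
(4,5)2 3/4
(5,0)2 3/3
(5,1)2 4/6
(5,2)1 2/6
(5,3)2 4/7
(5,4)2 5/6
(6,0)2 3/3
(6,1)2 3/5
(6,2)1 2/5
(6,3)1 2/5
(6,4)2 3/4
(6,5)2 2/2
The smallest same-type fraction is 2/6 at (3,4), which reduces to 1/3. Any threshold above that leaves this agent unsatisfied.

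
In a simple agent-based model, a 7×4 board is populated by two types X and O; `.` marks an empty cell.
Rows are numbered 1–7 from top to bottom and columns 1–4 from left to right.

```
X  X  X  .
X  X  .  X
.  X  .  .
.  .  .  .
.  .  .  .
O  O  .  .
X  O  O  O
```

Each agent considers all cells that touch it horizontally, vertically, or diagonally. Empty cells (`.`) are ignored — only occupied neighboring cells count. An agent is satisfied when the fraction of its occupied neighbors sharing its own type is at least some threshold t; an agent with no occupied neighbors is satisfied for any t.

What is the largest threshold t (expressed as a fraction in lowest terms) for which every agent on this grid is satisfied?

0/1

(1,1)X 3/3
(1,2)X 4/4
(1,3)X 3/3
(2,1)X 4/4
(2,2)X 5/5
(2,4)X 1/1
(3,2)X 2/2
(6,1)O 2/3
(6,2)O 3/4
(7,1)X 0/3
(7,2)O 3/4
(7,3)O 3/3
(7,4)O 1/1
The smallest same-type fraction is 0/3 at (7,1), which reduces to 0/1. Any threshold above that leaves this agent unsatisfied.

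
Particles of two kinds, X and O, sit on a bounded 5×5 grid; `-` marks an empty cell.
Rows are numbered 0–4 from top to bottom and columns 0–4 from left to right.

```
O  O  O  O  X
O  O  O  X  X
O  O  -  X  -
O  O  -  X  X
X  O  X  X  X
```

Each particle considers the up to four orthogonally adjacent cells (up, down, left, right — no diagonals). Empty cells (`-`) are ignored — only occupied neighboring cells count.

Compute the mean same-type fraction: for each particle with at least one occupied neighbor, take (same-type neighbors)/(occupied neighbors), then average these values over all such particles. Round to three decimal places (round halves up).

Row 0: (0,0)O 2/2 · (0,1)O 3/3 · (0,2)O 3/3 · (0,3)O 1/3 · (0,4)X 1/2
Row 1: (1,0)O 3/3 · (1,1)O 4/4 · (1,2)O 2/3 · (1,3)X 2/4 · (1,4)X 2/2
Row 2: (2,0)O 3/3 · (2,1)O 3/3 · (2,3)X 2/2
Row 3: (3,0)O 2/3 · (3,1)O 3/3 · (3,3)X 3/3 · (3,4)X 2/2
Row 4: (4,0)X 0/2 · (4,1)O 1/3 · (4,2)X 1/2 · (4,3)X 3/3 · (4,4)X 2/2
Sum over 22 particles: 2/2 + 3/3 + 3/3 + 1/3 + 1/2 + 3/3 + 4/4 + 2/3 + 2/4 + 2/2 + 3/3 + 3/3 + 2/2 + 2/3 + 3/3 + 3/3 + 2/2 + 0/2 + 1/3 + 1/2 + 3/3 + 2/2 = 35/2; mean = 35/2 ÷ 22 = 35/44 = 0.795454… → 0.795.

0.795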